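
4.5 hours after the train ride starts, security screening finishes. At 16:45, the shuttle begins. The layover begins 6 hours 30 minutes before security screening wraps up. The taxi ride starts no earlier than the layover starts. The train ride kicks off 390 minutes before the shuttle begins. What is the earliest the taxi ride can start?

The train ride starts at 16:45 − 390 min = 10:15.
Security screening ends at 10:15 + 270 min = 14:45.
The layover starts at 14:45 − 390 min = 08:15.
The taxi ride is bounded by the layover, so the earliest it can start is 08:15.

08:15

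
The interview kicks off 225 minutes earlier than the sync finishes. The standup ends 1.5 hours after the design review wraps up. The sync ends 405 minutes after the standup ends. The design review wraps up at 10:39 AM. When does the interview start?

The standup ends at 10:39 AM + 90 min = 12:09 PM.
The sync ends at 12:09 PM + 405 min = 6:54 PM.
The interview starts at 6:54 PM − 225 min = 3:09 PM.

3:09 PM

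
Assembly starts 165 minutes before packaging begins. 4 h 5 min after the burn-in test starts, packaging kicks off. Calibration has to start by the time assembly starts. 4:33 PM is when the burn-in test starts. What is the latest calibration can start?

Packaging starts at 4:33 PM + 245 min = 8:38 PM.
Assembly starts at 8:38 PM − 165 min = 5:53 PM.
Calibration is bounded by assembly, so the latest it can start is 5:53 PM.

5:53 PM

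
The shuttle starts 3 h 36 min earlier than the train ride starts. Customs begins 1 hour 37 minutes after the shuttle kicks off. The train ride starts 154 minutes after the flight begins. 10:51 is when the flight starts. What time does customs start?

The train ride starts at 10:51 + 154 min = 13:25.
The shuttle starts at 13:25 − 216 min = 09:49.
Customs starts at 09:49 + 97 min = 11:26.

11:26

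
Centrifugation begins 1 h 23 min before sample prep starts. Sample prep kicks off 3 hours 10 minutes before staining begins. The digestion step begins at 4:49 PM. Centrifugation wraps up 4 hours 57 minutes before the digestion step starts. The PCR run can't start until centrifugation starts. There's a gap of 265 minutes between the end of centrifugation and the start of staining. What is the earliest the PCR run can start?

11:44 AM

Centrifugation ends at 4:49 PM − 297 min = 11:52 AM.
Staining starts at 11:52 AM + 265 min = 4:17 PM.
Sample prep starts at 4:17 PM − 190 min = 1:07 PM.
Centrifugation starts at 1:07 PM − 83 min = 11:44 AM.
The PCR run is bounded by centrifugation, so the earliest it can start is 11:44 AM.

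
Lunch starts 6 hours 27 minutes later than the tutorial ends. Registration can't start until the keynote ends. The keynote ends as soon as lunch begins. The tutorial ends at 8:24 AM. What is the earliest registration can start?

Lunch starts at 8:24 AM + 387 min = 2:51 PM.
So the keynote ends at 2:51 PM.
Registration is bounded by the keynote, so the earliest it can start is 2:51 PM.

2:51 PM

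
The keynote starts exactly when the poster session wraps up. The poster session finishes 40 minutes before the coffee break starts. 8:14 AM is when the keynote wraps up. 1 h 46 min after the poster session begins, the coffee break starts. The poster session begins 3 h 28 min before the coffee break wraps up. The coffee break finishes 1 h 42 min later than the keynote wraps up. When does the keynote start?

The coffee break ends at 8:14 AM + 102 min = 9:56 AM.
The poster session starts at 9:56 AM − 208 min = 6:28 AM.
The coffee break starts at 6:28 AM + 106 min = 8:14 AM.
The poster session ends at 8:14 AM − 40 min = 7:34 AM.
So the keynote starts at 7:34 AM.

7:34 AM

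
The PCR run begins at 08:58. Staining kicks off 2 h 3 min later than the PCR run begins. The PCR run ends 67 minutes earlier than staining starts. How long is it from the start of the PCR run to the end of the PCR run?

Staining starts at 08:58 + 123 min = 11:01.
The PCR run ends at 11:01 − 67 min = 09:54.
From 08:58 to 09:54 is 56 minutes.

56 minutes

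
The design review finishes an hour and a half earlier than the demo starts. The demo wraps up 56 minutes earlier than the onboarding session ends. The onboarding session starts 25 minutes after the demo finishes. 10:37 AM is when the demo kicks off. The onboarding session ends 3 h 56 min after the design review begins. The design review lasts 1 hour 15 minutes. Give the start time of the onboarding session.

11:17 AM

The design review ends at 10:37 AM − 90 min = 9:07 AM.
The design review starts at 9:07 AM − 75 min = 7:52 AM.
The onboarding session ends at 7:52 AM + 236 min = 11:48 AM.
The demo ends at 11:48 AM − 56 min = 10:52 AM.
The onboarding session starts at 10:52 AM + 25 min = 11:17 AM.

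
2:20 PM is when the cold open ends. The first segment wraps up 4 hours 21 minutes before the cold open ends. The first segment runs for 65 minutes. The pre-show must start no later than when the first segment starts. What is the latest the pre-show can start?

8:54 AM

The first segment ends at 2:20 PM − 261 min = 9:59 AM.
The first segment starts at 9:59 AM − 65 min = 8:54 AM.
The pre-show is bounded by the first segment, so the latest it can start is 8:54 AM.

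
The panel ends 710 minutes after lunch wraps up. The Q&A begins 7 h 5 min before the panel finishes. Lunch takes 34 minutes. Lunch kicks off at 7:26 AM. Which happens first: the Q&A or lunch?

Lunch ends at 7:26 AM + 34 min = 8:00 AM.
The panel ends at 8:00 AM + 710 min = 7:50 PM.
The Q&A starts at 7:50 PM − 425 min = 12:45 PM.
The Q&A starts at 12:45 PM and lunch starts at 7:26 AM, so lunch is first.

lunch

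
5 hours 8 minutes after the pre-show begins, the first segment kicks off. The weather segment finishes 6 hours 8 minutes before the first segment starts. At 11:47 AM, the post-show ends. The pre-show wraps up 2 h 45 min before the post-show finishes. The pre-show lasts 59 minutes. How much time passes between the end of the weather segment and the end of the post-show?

The pre-show ends at 11:47 AM − 165 min = 9:02 AM.
The pre-show starts at 9:02 AM − 59 min = 8:03 AM.
The first segment starts at 8:03 AM + 308 min = 1:11 PM.
The weather segment ends at 1:11 PM − 368 min = 7:03 AM.
From 7:03 AM to 11:47 AM is 4 h 44 min.

4 h 44 min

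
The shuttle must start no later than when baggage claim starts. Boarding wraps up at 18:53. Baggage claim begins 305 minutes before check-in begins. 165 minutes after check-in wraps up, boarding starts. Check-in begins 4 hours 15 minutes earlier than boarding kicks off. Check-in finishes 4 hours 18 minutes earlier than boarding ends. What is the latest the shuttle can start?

08:00

Check-in ends at 18:53 − 258 min = 14:35.
Boarding starts at 14:35 + 165 min = 17:20.
Check-in starts at 17:20 − 255 min = 13:05.
Baggage claim starts at 13:05 − 305 min = 08:00.
The shuttle is bounded by baggage claim, so the latest it can start is 08:00.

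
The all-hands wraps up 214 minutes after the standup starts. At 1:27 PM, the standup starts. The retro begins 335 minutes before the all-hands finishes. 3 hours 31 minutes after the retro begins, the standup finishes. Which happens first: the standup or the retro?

The all-hands ends at 1:27 PM + 214 min = 5:01 PM.
The retro starts at 5:01 PM − 335 min = 11:26 AM.
The standup starts at 1:27 PM and the retro starts at 11:26 AM, so the retro is first.

the retro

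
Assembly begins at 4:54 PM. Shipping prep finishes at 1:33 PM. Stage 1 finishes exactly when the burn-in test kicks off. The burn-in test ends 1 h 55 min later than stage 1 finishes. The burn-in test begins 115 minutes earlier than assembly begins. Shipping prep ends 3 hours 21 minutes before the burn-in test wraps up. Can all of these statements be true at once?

The burn-in test starts at 4:54 PM − 115 min = 2:59 PM.
So stage 1 ends at 2:59 PM.
The burn-in test ends at 2:59 PM + 115 min = 4:54 PM.
Shipping prep ends at 4:54 PM − 201 min = 1:33 PM.
That matches the stated 1:33 PM, so the schedule is consistent.

Yes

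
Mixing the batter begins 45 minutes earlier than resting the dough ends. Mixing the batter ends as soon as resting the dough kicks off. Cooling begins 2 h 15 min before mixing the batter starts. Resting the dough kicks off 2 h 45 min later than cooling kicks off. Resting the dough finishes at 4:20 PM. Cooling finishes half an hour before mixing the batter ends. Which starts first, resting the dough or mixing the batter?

mixing the batter

Mixing the batter starts at 4:20 PM − 45 min = 3:35 PM.
Cooling starts at 3:35 PM − 135 min = 1:20 PM.
Resting the dough starts at 1:20 PM + 165 min = 4:05 PM.
Resting the dough starts at 4:05 PM and mixing the batter starts at 3:35 PM, so mixing the batter is first.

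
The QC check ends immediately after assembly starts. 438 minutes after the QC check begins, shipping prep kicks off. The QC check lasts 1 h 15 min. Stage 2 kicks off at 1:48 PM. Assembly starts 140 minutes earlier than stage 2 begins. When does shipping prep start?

5:31 PM

Assembly starts at 1:48 PM − 140 min = 11:28 AM.
So the QC check ends at 11:28 AM.
The QC check starts at 11:28 AM − 75 min = 10:13 AM.
Shipping prep starts at 10:13 AM + 438 min = 5:31 PM.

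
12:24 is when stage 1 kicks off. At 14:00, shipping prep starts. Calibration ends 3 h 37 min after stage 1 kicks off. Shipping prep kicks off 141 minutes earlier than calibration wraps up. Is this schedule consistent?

Calibration ends at 12:24 + 217 min = 16:01.
Shipping prep starts at 16:01 − 141 min = 13:40.
But shipping prep is also said to start at 14:00 — a 20-minute conflict.

No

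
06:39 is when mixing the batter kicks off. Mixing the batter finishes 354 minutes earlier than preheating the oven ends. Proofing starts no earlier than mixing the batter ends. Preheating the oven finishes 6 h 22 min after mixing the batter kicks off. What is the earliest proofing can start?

Preheating the oven ends at 06:39 + 382 min = 13:01.
Mixing the batter ends at 13:01 − 354 min = 07:07.
Proofing is bounded by mixing the batter, so the earliest it can start is 07:07.

07:07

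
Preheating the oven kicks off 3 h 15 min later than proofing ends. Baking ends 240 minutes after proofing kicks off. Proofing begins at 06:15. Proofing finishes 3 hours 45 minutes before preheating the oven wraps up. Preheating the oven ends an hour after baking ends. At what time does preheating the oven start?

Baking ends at 06:15 + 240 min = 10:15.
Preheating the oven ends at 10:15 + 60 min = 11:15.
Proofing ends at 11:15 − 225 min = 07:30.
Preheating the oven starts at 07:30 + 195 min = 10:45.

10:45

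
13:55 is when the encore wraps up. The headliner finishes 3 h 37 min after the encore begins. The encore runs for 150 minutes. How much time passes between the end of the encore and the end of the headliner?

67 minutes

The encore starts at 13:55 − 150 min = 11:25.
The headliner ends at 11:25 + 217 min = 15:02.
From 13:55 to 15:02 is 67 minutes.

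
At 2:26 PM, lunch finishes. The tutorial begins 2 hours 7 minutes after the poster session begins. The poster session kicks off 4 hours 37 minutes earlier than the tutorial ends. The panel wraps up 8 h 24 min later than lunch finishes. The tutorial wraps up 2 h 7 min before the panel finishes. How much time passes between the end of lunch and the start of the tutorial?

The panel ends at 2:26 PM + 504 min = 10:50 PM.
The tutorial ends at 10:50 PM − 127 min = 8:43 PM.
The poster session starts at 8:43 PM − 277 min = 4:06 PM.
The tutorial starts at 4:06 PM + 127 min = 6:13 PM.
From 2:26 PM to 6:13 PM is 3 hours 47 minutes.

3 hours 47 minutes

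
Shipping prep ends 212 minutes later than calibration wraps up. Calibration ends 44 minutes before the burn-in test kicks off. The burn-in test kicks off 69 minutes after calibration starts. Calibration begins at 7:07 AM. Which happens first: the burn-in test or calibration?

The burn-in test starts at 7:07 AM + 69 min = 8:16 AM.
The burn-in test starts at 8:16 AM and calibration starts at 7:07 AM, so calibration is first.

calibration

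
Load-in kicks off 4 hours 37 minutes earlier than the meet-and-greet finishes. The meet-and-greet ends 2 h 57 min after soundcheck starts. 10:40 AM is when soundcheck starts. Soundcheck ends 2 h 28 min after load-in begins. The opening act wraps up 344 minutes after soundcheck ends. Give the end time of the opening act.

The meet-and-greet ends at 10:40 AM + 177 min = 1:37 PM.
Load-in starts at 1:37 PM − 277 min = 9:00 AM.
Soundcheck ends at 9:00 AM + 148 min = 11:28 AM.
The opening act ends at 11:28 AM + 344 min = 5:12 PM.

5:12 PM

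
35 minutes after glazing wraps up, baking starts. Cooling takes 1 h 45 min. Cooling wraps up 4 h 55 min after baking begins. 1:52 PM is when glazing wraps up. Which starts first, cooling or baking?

Baking starts at 1:52 PM + 35 min = 2:27 PM.
Cooling ends at 2:27 PM + 295 min = 7:22 PM.
Cooling starts at 7:22 PM − 105 min = 5:37 PM.
Cooling starts at 5:37 PM and baking starts at 2:27 PM, so baking is first.

baking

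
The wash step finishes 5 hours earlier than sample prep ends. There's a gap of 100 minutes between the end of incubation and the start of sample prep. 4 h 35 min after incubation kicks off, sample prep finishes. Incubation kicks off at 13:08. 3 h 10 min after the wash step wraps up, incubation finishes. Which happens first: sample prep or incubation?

incubation

Sample prep ends at 13:08 + 275 min = 17:43.
The wash step ends at 17:43 − 300 min = 12:43.
Incubation ends at 12:43 + 190 min = 15:53.
Sample prep starts at 15:53 + 100 min = 17:33.
Sample prep starts at 17:33 and incubation starts at 13:08, so incubation is first.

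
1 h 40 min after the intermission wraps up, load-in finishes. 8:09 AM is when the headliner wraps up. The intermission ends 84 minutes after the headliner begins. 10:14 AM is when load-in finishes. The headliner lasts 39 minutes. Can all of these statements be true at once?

No

The headliner starts at 8:09 AM − 39 min = 7:30 AM.
The intermission ends at 7:30 AM + 84 min = 8:54 AM.
Load-in ends at 8:54 AM + 100 min = 10:34 AM.
But load-in is also said to end at 10:14 AM — a 20-minute conflict.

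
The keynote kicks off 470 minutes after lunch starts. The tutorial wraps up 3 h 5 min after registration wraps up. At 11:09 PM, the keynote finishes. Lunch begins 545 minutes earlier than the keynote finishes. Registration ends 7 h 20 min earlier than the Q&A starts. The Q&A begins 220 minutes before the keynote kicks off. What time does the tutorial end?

1:59 PM

Lunch starts at 11:09 PM − 545 min = 2:04 PM.
The keynote starts at 2:04 PM + 470 min = 9:54 PM.
The Q&A starts at 9:54 PM − 220 min = 6:14 PM.
Registration ends at 6:14 PM − 440 min = 10:54 AM.
The tutorial ends at 10:54 AM + 185 min = 1:59 PM.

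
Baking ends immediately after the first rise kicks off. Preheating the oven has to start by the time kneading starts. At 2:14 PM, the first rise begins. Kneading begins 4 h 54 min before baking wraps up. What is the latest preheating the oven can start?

9:20 AM

Baking ends at 2:14 PM.
Kneading starts at 2:14 PM − 294 min = 9:20 AM.
Preheating the oven is bounded by kneading, so the latest it can start is 9:20 AM.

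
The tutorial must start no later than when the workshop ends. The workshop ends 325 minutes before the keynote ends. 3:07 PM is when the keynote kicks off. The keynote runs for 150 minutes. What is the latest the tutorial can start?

The keynote ends at 3:07 PM + 150 min = 5:37 PM.
The workshop ends at 5:37 PM − 325 min = 12:12 PM.
The tutorial is bounded by the workshop, so the latest it can start is 12:12 PM.

12:12 PM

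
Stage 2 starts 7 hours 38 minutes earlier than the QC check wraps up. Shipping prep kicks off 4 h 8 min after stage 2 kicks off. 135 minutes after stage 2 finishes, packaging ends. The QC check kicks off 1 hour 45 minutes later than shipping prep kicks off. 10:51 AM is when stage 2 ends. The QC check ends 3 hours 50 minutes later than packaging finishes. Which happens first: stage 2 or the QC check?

stage 2

Packaging ends at 10:51 AM + 135 min = 1:06 PM.
The QC check ends at 1:06 PM + 230 min = 4:56 PM.
Stage 2 starts at 4:56 PM − 458 min = 9:18 AM.
Shipping prep starts at 9:18 AM + 248 min = 1:26 PM.
The QC check starts at 1:26 PM + 105 min = 3:11 PM.
Stage 2 starts at 9:18 AM and the QC check starts at 3:11 PM, so stage 2 is first.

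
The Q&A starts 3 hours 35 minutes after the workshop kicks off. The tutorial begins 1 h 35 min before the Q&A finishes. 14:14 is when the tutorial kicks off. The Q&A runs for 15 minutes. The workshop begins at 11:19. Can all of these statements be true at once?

The Q&A starts at 11:19 + 215 min = 14:54.
The Q&A ends at 14:54 + 15 min = 15:09.
The tutorial starts at 15:09 − 95 min = 13:34.
But the tutorial is also said to start at 14:14 — a 40-minute conflict.

No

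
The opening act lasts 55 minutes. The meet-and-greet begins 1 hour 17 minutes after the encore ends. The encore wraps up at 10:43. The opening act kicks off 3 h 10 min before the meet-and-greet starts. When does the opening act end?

09:45

The meet-and-greet starts at 10:43 + 77 min = 12:00.
The opening act starts at 12:00 − 190 min = 08:50.
The opening act ends at 08:50 + 55 min = 09:45.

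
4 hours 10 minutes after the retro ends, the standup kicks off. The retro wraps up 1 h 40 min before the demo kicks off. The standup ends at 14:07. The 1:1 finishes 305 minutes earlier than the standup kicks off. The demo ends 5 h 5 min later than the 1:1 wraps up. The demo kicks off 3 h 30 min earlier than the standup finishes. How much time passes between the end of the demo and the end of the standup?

60 minutes

The demo starts at 14:07 − 210 min = 10:37.
The retro ends at 10:37 − 100 min = 08:57.
The standup starts at 08:57 + 250 min = 13:07.
The 1:1 ends at 13:07 − 305 min = 08:02.
The demo ends at 08:02 + 305 min = 13:07.
From 13:07 to 14:07 is 60 minutes.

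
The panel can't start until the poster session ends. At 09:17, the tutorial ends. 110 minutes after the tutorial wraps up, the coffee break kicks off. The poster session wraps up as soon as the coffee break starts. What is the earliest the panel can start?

11:07

The coffee break starts at 09:17 + 110 min = 11:07.
So the poster session ends at 11:07.
The panel is bounded by the poster session, so the earliest it can start is 11:07.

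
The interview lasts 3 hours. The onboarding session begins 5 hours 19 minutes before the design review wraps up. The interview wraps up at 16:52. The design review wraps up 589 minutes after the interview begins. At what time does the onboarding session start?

18:22

The interview starts at 16:52 − 180 min = 13:52.
The design review ends at 13:52 + 589 min = 23:41.
The onboarding session starts at 23:41 − 319 min = 18:22.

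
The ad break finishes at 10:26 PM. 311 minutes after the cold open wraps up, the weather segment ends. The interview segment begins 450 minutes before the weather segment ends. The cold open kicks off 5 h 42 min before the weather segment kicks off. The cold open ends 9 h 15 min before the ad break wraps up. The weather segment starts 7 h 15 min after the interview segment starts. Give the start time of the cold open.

12:25 PM

The cold open ends at 10:26 PM − 555 min = 1:11 PM.
The weather segment ends at 1:11 PM + 311 min = 6:22 PM.
The interview segment starts at 6:22 PM − 450 min = 10:52 AM.
The weather segment starts at 10:52 AM + 435 min = 6:07 PM.
The cold open starts at 6:07 PM − 342 min = 12:25 PM.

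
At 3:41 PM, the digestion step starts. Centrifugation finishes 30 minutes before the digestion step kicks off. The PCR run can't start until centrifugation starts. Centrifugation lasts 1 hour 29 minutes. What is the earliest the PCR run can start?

1:42 PM

Centrifugation ends at 3:41 PM − 30 min = 3:11 PM.
Centrifugation starts at 3:11 PM − 89 min = 1:42 PM.
The PCR run is bounded by centrifugation, so the earliest it can start is 1:42 PM.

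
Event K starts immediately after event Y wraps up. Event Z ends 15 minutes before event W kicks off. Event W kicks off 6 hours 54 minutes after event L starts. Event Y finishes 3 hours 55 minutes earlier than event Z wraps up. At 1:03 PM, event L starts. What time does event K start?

3:47 PM

Event W starts at 1:03 PM + 414 min = 7:57 PM.
Event Z ends at 7:57 PM − 15 min = 7:42 PM.
Event Y ends at 7:42 PM − 235 min = 3:47 PM.
So event K starts at 3:47 PM.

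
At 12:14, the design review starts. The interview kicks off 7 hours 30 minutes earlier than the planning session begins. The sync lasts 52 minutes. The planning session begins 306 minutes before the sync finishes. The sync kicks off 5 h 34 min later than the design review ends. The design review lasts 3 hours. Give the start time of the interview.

09:04

The design review ends at 12:14 + 180 min = 15:14.
The sync starts at 15:14 + 334 min = 20:48.
The sync ends at 20:48 + 52 min = 21:40.
The planning session starts at 21:40 − 306 min = 16:34.
The interview starts at 16:34 − 450 min = 09:04.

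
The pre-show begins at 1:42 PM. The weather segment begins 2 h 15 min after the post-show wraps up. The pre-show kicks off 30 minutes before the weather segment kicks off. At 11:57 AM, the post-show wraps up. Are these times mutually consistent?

The weather segment starts at 11:57 AM + 135 min = 2:12 PM.
The pre-show starts at 2:12 PM − 30 min = 1:42 PM.
That matches the stated 1:42 PM, so the schedule is consistent.

Yes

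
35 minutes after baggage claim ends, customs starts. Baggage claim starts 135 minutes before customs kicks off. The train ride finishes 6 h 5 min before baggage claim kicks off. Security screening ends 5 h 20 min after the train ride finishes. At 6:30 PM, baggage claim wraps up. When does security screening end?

4:05 PM

Customs starts at 6:30 PM + 35 min = 7:05 PM.
Baggage claim starts at 7:05 PM − 135 min = 4:50 PM.
The train ride ends at 4:50 PM − 365 min = 10:45 AM.
Security screening ends at 10:45 AM + 320 min = 4:05 PM.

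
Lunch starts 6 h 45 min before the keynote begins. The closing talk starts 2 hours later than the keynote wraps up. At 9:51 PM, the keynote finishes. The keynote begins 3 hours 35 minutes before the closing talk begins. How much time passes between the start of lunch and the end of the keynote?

The closing talk starts at 9:51 PM + 120 min = 11:51 PM.
The keynote starts at 11:51 PM − 215 min = 8:16 PM.
Lunch starts at 8:16 PM − 405 min = 1:31 PM.
From 1:31 PM to 9:51 PM is 500 minutes.

500 minutes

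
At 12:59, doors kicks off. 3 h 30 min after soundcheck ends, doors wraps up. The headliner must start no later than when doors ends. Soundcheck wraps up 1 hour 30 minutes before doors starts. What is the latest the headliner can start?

14:59

Soundcheck ends at 12:59 − 90 min = 11:29.
Doors ends at 11:29 + 210 min = 14:59.
The headliner is bounded by doors, so the latest it can start is 14:59.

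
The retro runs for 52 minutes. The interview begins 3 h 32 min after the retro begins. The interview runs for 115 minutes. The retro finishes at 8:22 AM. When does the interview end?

12:57 PM

The retro starts at 8:22 AM − 52 min = 7:30 AM.
The interview starts at 7:30 AM + 212 min = 11:02 AM.
The interview ends at 11:02 AM + 115 min = 12:57 PM.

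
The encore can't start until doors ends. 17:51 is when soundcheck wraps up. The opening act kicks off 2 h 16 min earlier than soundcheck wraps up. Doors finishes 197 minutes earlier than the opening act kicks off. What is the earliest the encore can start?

12:18

The opening act starts at 17:51 − 136 min = 15:35.
Doors ends at 15:35 − 197 min = 12:18.
The encore is bounded by doors, so the earliest it can start is 12:18.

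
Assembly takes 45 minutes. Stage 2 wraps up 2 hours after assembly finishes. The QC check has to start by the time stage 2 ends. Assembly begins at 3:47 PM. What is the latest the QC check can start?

6:32 PM

Assembly ends at 3:47 PM + 45 min = 4:32 PM.
Stage 2 ends at 4:32 PM + 120 min = 6:32 PM.
The QC check is bounded by stage 2, so the latest it can start is 6:32 PM.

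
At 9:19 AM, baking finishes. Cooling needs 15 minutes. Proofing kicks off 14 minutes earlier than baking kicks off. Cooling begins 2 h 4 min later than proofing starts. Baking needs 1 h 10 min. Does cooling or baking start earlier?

baking

Baking starts at 9:19 AM − 70 min = 8:09 AM.
Proofing starts at 8:09 AM − 14 min = 7:55 AM.
Cooling starts at 7:55 AM + 124 min = 9:59 AM.
Cooling starts at 9:59 AM and baking starts at 8:09 AM, so baking is first.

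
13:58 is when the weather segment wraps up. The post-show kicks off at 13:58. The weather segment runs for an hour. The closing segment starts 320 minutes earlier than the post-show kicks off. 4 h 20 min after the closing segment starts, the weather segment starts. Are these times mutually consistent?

The closing segment starts at 13:58 − 320 min = 08:38.
The weather segment starts at 08:38 + 260 min = 12:58.
The weather segment ends at 12:58 + 60 min = 13:58.
That matches the stated 13:58, so the schedule is consistent.

Yes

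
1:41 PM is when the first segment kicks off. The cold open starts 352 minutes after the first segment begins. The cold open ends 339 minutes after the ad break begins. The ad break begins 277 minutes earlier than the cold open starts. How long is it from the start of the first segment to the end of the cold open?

The cold open starts at 1:41 PM + 352 min = 7:33 PM.
The ad break starts at 7:33 PM − 277 min = 2:56 PM.
The cold open ends at 2:56 PM + 339 min = 8:35 PM.
From 1:41 PM to 8:35 PM is 6 h 54 min.

6 h 54 min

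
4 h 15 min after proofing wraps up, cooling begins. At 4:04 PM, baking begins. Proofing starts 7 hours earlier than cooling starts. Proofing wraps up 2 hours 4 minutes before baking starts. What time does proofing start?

Proofing ends at 4:04 PM − 124 min = 2:00 PM.
Cooling starts at 2:00 PM + 255 min = 6:15 PM.
Proofing starts at 6:15 PM − 420 min = 11:15 AM.

11:15 AM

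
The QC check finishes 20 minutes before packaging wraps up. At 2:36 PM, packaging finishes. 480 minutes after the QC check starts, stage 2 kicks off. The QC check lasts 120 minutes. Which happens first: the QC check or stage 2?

The QC check ends at 2:36 PM − 20 min = 2:16 PM.
The QC check starts at 2:16 PM − 120 min = 12:16 PM.
Stage 2 starts at 12:16 PM + 480 min = 8:16 PM.
The QC check starts at 12:16 PM and stage 2 starts at 8:16 PM, so the QC check is first.

the QC check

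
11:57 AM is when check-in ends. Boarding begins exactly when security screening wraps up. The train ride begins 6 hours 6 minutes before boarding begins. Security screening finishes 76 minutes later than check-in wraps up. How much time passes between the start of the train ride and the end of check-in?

Security screening ends at 11:57 AM + 76 min = 1:13 PM.
So boarding starts at 1:13 PM.
The train ride starts at 1:13 PM − 366 min = 7:07 AM.
From 7:07 AM to 11:57 AM is 4 h 50 min.

4 h 50 min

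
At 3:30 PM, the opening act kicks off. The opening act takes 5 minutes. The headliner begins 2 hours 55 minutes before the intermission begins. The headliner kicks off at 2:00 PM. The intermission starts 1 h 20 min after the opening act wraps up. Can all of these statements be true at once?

Yes

The opening act ends at 3:30 PM + 5 min = 3:35 PM.
The intermission starts at 3:35 PM + 80 min = 4:55 PM.
The headliner starts at 4:55 PM − 175 min = 2:00 PM.
That matches the stated 2:00 PM, so the schedule is consistent.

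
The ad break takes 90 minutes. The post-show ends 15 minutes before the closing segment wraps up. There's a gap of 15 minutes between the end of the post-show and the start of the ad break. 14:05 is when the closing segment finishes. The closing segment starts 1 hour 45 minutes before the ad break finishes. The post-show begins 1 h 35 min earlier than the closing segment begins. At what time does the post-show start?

The post-show ends at 14:05 − 15 min = 13:50.
The ad break starts at 13:50 + 15 min = 14:05.
The ad break ends at 14:05 + 90 min = 15:35.
The closing segment starts at 15:35 − 105 min = 13:50.
The post-show starts at 13:50 − 95 min = 12:15.

12:15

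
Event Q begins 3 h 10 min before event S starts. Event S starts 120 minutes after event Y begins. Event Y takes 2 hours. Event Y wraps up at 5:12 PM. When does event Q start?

Event Y starts at 5:12 PM − 120 min = 3:12 PM.
Event S starts at 3:12 PM + 120 min = 5:12 PM.
Event Q starts at 5:12 PM − 190 min = 2:02 PM.

2:02 PM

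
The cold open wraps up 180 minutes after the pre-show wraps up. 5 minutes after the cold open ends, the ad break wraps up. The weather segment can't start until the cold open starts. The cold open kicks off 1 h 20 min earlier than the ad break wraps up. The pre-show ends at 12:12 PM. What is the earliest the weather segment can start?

The cold open ends at 12:12 PM + 180 min = 3:12 PM.
The ad break ends at 3:12 PM + 5 min = 3:17 PM.
The cold open starts at 3:17 PM − 80 min = 1:57 PM.
The weather segment is bounded by the cold open, so the earliest it can start is 1:57 PM.

1:57 PM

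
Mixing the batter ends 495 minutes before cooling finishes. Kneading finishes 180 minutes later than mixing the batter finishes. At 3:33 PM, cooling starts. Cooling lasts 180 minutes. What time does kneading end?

1:18 PM

Cooling ends at 3:33 PM + 180 min = 6:33 PM.
Mixing the batter ends at 6:33 PM − 495 min = 10:18 AM.
Kneading ends at 10:18 AM + 180 min = 1:18 PM.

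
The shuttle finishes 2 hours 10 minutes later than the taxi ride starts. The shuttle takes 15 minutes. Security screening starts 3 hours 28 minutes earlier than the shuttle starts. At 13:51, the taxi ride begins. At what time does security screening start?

12:18

The shuttle ends at 13:51 + 130 min = 16:01.
The shuttle starts at 16:01 − 15 min = 15:46.
Security screening starts at 15:46 − 208 min = 12:18.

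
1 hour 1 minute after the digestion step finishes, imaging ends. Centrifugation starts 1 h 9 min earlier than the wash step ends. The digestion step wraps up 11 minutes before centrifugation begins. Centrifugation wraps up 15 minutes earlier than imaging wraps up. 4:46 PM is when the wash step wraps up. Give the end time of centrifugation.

4:12 PM

Centrifugation starts at 4:46 PM − 69 min = 3:37 PM.
The digestion step ends at 3:37 PM − 11 min = 3:26 PM.
Imaging ends at 3:26 PM + 61 min = 4:27 PM.
Centrifugation ends at 4:27 PM − 15 min = 4:12 PM.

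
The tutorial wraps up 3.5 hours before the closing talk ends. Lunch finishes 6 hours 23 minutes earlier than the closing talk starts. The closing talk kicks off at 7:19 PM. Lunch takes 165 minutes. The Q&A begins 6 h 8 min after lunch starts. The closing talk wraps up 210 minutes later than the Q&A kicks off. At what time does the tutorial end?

4:19 PM

Lunch ends at 7:19 PM − 383 min = 12:56 PM.
Lunch starts at 12:56 PM − 165 min = 10:11 AM.
The Q&A starts at 10:11 AM + 368 min = 4:19 PM.
The closing talk ends at 4:19 PM + 210 min = 7:49 PM.
The tutorial ends at 7:49 PM − 210 min = 4:19 PM.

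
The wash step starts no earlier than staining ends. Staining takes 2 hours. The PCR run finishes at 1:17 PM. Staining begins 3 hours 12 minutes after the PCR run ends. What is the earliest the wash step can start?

Staining starts at 1:17 PM + 192 min = 4:29 PM.
Staining ends at 4:29 PM + 120 min = 6:29 PM.
The wash step is bounded by staining, so the earliest it can start is 6:29 PM.

6:29 PM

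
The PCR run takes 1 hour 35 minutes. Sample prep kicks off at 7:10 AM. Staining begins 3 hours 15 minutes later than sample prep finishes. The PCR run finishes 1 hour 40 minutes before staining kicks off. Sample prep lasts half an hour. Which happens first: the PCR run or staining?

Sample prep ends at 7:10 AM + 30 min = 7:40 AM.
Staining starts at 7:40 AM + 195 min = 10:55 AM.
The PCR run ends at 10:55 AM − 100 min = 9:15 AM.
The PCR run starts at 9:15 AM − 95 min = 7:40 AM.
The PCR run starts at 7:40 AM and staining starts at 10:55 AM, so the PCR run is first.

the PCR run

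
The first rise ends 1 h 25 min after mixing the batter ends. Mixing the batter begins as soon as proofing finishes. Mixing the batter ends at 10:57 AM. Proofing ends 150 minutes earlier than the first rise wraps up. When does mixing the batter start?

The first rise ends at 10:57 AM + 85 min = 12:22 PM.
Proofing ends at 12:22 PM − 150 min = 9:52 AM.
So mixing the batter starts at 9:52 AM.

9:52 AM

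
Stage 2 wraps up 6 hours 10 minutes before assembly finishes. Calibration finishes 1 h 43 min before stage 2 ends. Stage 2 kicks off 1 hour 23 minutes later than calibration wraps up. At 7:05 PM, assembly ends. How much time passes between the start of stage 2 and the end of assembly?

Stage 2 ends at 7:05 PM − 370 min = 12:55 PM.
Calibration ends at 12:55 PM − 103 min = 11:12 AM.
Stage 2 starts at 11:12 AM + 83 min = 12:35 PM.
From 12:35 PM to 7:05 PM is 6 hours 30 minutes.

6 hours 30 minutes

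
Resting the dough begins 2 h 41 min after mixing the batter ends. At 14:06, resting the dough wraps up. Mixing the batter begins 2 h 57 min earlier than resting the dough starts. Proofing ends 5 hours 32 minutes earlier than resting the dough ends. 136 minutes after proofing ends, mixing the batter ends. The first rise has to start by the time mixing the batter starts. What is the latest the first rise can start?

Proofing ends at 14:06 − 332 min = 08:34.
Mixing the batter ends at 08:34 + 136 min = 10:50.
Resting the dough starts at 10:50 + 161 min = 13:31.
Mixing the batter starts at 13:31 − 177 min = 10:34.
The first rise is bounded by mixing the batter, so the latest it can start is 10:34.

10:34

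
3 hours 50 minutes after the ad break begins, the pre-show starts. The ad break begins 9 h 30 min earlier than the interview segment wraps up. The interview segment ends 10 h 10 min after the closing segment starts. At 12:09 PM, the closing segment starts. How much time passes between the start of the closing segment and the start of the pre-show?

The interview segment ends at 12:09 PM + 610 min = 10:19 PM.
The ad break starts at 10:19 PM − 570 min = 12:49 PM.
The pre-show starts at 12:49 PM + 230 min = 4:39 PM.
From 12:09 PM to 4:39 PM is 4.5 hours.

4.5 hours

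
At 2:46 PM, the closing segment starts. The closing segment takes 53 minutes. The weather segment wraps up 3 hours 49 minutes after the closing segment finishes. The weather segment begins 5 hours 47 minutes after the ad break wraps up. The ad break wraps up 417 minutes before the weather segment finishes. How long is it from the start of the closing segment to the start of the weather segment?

The closing segment ends at 2:46 PM + 53 min = 3:39 PM.
The weather segment ends at 3:39 PM + 229 min = 7:28 PM.
The ad break ends at 7:28 PM − 417 min = 12:31 PM.
The weather segment starts at 12:31 PM + 347 min = 6:18 PM.
From 2:46 PM to 6:18 PM is 212 minutes.

212 minutes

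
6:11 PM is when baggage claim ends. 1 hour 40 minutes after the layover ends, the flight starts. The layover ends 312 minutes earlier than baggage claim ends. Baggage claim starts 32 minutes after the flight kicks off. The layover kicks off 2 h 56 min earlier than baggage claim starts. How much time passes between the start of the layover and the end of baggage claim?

5 h 56 min

The layover ends at 6:11 PM − 312 min = 12:59 PM.
The flight starts at 12:59 PM + 100 min = 2:39 PM.
Baggage claim starts at 2:39 PM + 32 min = 3:11 PM.
The layover starts at 3:11 PM − 176 min = 12:15 PM.
From 12:15 PM to 6:11 PM is 5 h 56 min.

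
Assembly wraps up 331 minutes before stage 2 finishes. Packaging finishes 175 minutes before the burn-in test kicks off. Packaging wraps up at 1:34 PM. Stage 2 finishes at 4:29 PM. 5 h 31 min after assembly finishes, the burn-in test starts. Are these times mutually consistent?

Yes

Assembly ends at 4:29 PM − 331 min = 10:58 AM.
The burn-in test starts at 10:58 AM + 331 min = 4:29 PM.
Packaging ends at 4:29 PM − 175 min = 1:34 PM.
That matches the stated 1:34 PM, so the schedule is consistent.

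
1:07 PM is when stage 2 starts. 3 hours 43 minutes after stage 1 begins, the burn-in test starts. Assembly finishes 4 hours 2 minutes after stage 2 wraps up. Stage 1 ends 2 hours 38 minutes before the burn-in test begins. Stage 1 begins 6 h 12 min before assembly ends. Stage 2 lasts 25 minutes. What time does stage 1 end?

Stage 2 ends at 1:07 PM + 25 min = 1:32 PM.
Assembly ends at 1:32 PM + 242 min = 5:34 PM.
Stage 1 starts at 5:34 PM − 372 min = 11:22 AM.
The burn-in test starts at 11:22 AM + 223 min = 3:05 PM.
Stage 1 ends at 3:05 PM − 158 min = 12:27 PM.

12:27 PM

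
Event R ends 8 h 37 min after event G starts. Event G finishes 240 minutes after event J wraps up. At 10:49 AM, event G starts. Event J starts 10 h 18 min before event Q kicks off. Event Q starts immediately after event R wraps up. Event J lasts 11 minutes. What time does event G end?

Event R ends at 10:49 AM + 517 min = 7:26 PM.
So event Q starts at 7:26 PM.
Event J starts at 7:26 PM − 618 min = 9:08 AM.
Event J ends at 9:08 AM + 11 min = 9:19 AM.
Event G ends at 9:19 AM + 240 min = 1:19 PM.

1:19 PM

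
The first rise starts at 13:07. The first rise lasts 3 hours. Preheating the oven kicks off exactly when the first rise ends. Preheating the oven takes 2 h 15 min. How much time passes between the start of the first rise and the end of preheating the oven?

5 hours 15 minutes

The first rise ends at 13:07 + 180 min = 16:07.
So preheating the oven starts at 16:07.
Preheating the oven ends at 16:07 + 135 min = 18:22.
From 13:07 to 18:22 is 5 hours 15 minutes.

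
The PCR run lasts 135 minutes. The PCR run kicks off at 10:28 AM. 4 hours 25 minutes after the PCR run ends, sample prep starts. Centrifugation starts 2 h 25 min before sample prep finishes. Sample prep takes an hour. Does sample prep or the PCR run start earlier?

The PCR run ends at 10:28 AM + 135 min = 12:43 PM.
Sample prep starts at 12:43 PM + 265 min = 5:08 PM.
Sample prep starts at 5:08 PM and the PCR run starts at 10:28 AM, so the PCR run is first.

the PCR run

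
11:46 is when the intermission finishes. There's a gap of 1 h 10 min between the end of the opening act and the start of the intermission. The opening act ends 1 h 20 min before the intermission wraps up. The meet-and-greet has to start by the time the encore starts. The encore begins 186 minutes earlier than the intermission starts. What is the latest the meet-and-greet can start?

08:30

The opening act ends at 11:46 − 80 min = 10:26.
The intermission starts at 10:26 + 70 min = 11:36.
The encore starts at 11:36 − 186 min = 08:30.
The meet-and-greet is bounded by the encore, so the latest it can start is 08:30.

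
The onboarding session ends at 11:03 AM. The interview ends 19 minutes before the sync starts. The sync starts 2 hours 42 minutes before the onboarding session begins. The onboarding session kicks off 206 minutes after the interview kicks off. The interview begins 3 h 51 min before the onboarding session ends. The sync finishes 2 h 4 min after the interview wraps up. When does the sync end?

The interview starts at 11:03 AM − 231 min = 7:12 AM.
The onboarding session starts at 7:12 AM + 206 min = 10:38 AM.
The sync starts at 10:38 AM − 162 min = 7:56 AM.
The interview ends at 7:56 AM − 19 min = 7:37 AM.
The sync ends at 7:37 AM + 124 min = 9:41 AM.

9:41 AM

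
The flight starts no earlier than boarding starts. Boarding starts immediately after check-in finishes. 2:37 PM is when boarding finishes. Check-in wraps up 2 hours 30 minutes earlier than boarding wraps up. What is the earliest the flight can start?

Check-in ends at 2:37 PM − 150 min = 12:07 PM.
So boarding starts at 12:07 PM.
The flight is bounded by boarding, so the earliest it can start is 12:07 PM.

12:07 PM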